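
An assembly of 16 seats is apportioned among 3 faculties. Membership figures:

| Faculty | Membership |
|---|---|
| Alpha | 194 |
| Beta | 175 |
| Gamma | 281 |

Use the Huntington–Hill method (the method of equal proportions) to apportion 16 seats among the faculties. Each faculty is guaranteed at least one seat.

With divisor 41: modified quotas Alpha 4.732, Beta 4.268, Gamma 6.854.
Geometric-mean thresholds: Alpha √(4·5)=4.472, Beta √(4·5)=4.472, Gamma √(6·7)=6.481.
Each quota rounded against its threshold gives Alpha 5, Beta 4, Gamma 7 (total 16).

Alpha 5, Beta 4, Gamma 7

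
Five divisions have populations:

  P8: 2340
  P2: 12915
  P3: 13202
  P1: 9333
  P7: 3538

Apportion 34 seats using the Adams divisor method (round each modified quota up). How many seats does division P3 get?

Standard divisor 41328/34 ≈ 1215.529; standard quotas: P8 1.925, P2 10.625, P3 10.861, P1 7.678, P7 2.911.
Rounding up gives 2, 11, 11, 8, 3 = 35 seats, so the divisor must be adjusted.
With modified divisor 1300: modified quotas P8 1.800, P2 9.935, P3 10.155, P1 7.179, P7 2.722.
Rounding up: P8 2, P2 10, P3 11, P1 8, P7 3 (total 34).
P3 receives 11.

11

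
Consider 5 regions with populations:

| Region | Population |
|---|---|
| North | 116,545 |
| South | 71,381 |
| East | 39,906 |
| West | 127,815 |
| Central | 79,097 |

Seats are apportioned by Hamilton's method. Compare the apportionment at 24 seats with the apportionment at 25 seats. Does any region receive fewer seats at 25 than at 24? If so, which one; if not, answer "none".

none

At 24 seats: North 7, South 4, East 2, West 7, Central 4.
At 25 seats: North 7, South 4, East 2, West 7, Central 5.
No region's allocation decreased.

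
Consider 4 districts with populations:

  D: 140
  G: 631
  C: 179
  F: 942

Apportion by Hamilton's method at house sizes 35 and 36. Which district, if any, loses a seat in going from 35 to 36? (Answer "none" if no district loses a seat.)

At 35 seats: D 3, G 12, C 3, F 17.
At 36 seats: D 3, G 12, C 3, F 18.
No district's allocation decreased.

none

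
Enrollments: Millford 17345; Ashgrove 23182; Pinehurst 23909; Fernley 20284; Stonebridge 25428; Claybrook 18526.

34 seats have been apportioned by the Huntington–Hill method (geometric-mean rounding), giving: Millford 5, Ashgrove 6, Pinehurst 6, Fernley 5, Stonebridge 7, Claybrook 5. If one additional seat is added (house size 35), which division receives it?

Fernley

Priority for the next seat is population ÷ (√(s·(s+1))).
Priorities: Millford 3166.749, Ashgrove 3577.060, Pinehurst 3689.239, Fernley 3703.335, Stonebridge 3397.959, Claybrook 3382.369.
Highest priority: Fernley.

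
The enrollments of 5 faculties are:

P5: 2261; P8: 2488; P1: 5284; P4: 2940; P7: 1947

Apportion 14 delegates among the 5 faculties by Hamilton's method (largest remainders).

P5=2; P8=2; P1=5; P4=3; P7=2

The standard divisor is 14920/14 ≈ 1065.714.
Standard quotas: P5 2.1216, P8 2.3346, P1 4.9582, P4 2.7587, P7 1.8269.
Lower quotas: P5 2, P8 2, P1 4, P4 2, P7 1 (sum 11, leaving 3 seats).
Remainders in descending order: P1 0.9582, P7 0.8269, P4 0.7587, P8 0.3346, P5 0.1216.
Largest remainders: P1, P7, P4 receive the extra seats.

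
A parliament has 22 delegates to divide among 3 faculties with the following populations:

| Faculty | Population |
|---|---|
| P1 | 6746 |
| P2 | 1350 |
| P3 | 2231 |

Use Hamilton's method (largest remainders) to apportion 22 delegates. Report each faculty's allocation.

P1=14, P2=3, P3=5

Total 10327; standard divisor 10327/22 ≈ 469.409.
Standard quotas: P1 14.3713, P2 2.8760, P3 4.7528.
Lower quotas: P1 14, P2 2, P3 4 (sum 20, leaving 2 seats).
Remainders in descending order: P2 0.8760, P3 0.7528, P1 0.3713.
The surplus seats go to P2, P3.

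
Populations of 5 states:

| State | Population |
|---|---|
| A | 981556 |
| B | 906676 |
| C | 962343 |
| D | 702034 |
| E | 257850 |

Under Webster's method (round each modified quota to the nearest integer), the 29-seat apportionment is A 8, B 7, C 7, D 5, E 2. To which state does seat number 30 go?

C

Priority for the next seat is population ÷ (current seats + 0.5).
Priorities: A 115477.176, B 120890.133, C 128312.400, D 127642.545, E 103140.000.
Highest priority: C.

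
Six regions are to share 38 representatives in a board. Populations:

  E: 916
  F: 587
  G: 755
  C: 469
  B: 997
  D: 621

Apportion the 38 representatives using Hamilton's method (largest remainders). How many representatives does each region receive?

E 8, F 5, G 7, C 4, B 9, D 5

Standard divisor: 4345 ÷ 38 ≈ 114.342.
Standard quotas: E 8.011, F 5.134, G 6.603, C 4.102, B 8.719, D 5.431.
Lower quotas: E 8, F 5, G 6, C 4, B 8, D 5 (sum 36, leaving 2 seats).
Remainders in descending order: B 0.719, G 0.603, D 0.431, F 0.134, C 0.102, E 0.011.
The surplus seats go to B, G.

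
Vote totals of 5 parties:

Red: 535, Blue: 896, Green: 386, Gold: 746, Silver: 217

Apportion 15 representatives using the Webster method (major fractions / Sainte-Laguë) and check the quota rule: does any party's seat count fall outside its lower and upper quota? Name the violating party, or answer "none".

none

Standard quotas: Red 2.887, Blue 4.835, Green 2.083, Gold 4.025, Silver 1.171.
Webster allocation: Red 3, Blue 5, Green 2, Gold 4, Silver 1.
Every allocation lies between the lower and upper quota.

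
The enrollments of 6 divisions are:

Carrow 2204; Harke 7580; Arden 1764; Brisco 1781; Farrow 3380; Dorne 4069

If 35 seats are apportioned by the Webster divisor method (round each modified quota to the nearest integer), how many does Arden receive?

Standard divisor 20778/35 ≈ 593.657; standard quotas: Carrow 3.713, Harke 12.768, Arden 2.971, Brisco 3.000, Farrow 5.694, Dorne 6.854.
Rounding to the nearest integer gives 4, 13, 3, 3, 6, 7 = 36 seats, so the divisor must be adjusted.
With modified divisor 610: modified quotas Carrow 3.613, Harke 12.426, Arden 2.892, Brisco 2.920, Farrow 5.541, Dorne 6.670.
Rounding to the nearest integer: Carrow 4, Harke 12, Arden 3, Brisco 3, Farrow 6, Dorne 7 (total 35).
Arden receives 3.

3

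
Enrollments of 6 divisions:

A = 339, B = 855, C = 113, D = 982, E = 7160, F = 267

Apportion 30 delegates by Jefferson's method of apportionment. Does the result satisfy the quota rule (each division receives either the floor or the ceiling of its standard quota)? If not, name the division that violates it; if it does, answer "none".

Standard quotas: A 1.047, B 2.640, C 0.349, D 3.032, E 22.108, F 0.824.
Jefferson allocation: A 1, B 2, C 0, D 3, E 24, F 0.
E has quota 22.108 (lower 22, upper 23) but receives 24 — outside the quota interval.

E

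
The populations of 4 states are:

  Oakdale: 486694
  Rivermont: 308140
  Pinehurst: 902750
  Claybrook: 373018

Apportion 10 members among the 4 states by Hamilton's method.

The standard divisor is 2070602/10 ≈ 207060.2.
Standard quotas: Oakdale 2.3505, Rivermont 1.4882, Pinehurst 4.3598, Claybrook 1.8015.
Lower quotas: Oakdale 2, Rivermont 1, Pinehurst 4, Claybrook 1 (sum 8, leaving 2 seats).
Remainders in descending order: Claybrook 0.8015, Rivermont 0.4882, Pinehurst 0.3598, Oakdale 0.3505.
Largest remainders: Claybrook, Rivermont receive the extra seats.

Oakdale 2, Rivermont 2, Pinehurst 4, Claybrook 2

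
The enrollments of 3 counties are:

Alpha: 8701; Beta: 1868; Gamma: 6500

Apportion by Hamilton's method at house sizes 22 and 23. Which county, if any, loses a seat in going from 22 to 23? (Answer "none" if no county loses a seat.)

At 22 seats: Alpha 11, Beta 3, Gamma 8.
At 23 seats: Alpha 12, Beta 2, Gamma 9.
Beta drops from 3 to 2.

Beta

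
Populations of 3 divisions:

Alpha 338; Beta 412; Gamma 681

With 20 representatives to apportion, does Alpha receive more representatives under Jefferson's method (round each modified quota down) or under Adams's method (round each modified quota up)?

Jefferson: Alpha 4, Beta 6, Gamma 10.
Adams: Alpha 5, Beta 6, Gamma 9.
Alpha gets 4 under Jefferson and 5 under Adams.

Adams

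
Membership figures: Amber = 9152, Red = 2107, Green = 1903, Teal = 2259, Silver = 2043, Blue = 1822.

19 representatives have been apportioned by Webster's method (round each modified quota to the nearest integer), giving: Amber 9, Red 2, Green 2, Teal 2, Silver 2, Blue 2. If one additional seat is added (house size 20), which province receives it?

Priority for the next seat is population ÷ (current seats + 0.5).
Priorities: Amber 963.368, Red 842.800, Green 761.200, Teal 903.600, Silver 817.200, Blue 728.800.
Highest priority: Amber.

Amber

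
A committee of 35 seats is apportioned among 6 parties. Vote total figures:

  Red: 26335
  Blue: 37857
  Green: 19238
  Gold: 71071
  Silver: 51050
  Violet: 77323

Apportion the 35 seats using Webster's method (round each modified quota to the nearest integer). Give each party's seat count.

Standard divisor 282874/35 ≈ 8082.114; standard quotas: Red 3.258, Blue 4.684, Green 2.380, Gold 8.794, Silver 6.316, Violet 9.567.
Rounding to the nearest integer gives Red 3, Blue 5, Green 2, Gold 9, Silver 6, Violet 10 — total 35, matching the house size, so no adjustment is needed.

Red=3, Blue=5, Green=2, Gold=9, Silver=6, Violet=10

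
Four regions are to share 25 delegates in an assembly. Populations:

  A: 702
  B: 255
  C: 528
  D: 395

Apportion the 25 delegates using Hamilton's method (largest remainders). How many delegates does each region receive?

Standard divisor: 1880 ÷ 25 ≈ 75.2.
Standard quotas: A 9.335, B 3.391, C 7.021, D 5.253.
Lower quotas: A 9, B 3, C 7, D 5 (sum 24, leaving 1 seat).
Remainders in descending order: B 0.391, A 0.335, D 0.253, C 0.021.
Largest remainder: B receives the extra seat.

A: 9, B: 4, C: 7, D: 5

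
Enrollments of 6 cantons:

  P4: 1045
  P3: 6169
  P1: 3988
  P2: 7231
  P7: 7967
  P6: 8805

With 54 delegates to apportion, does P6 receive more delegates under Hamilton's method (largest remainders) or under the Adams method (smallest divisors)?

Hamilton: P4 2, P3 9, P1 6, P2 11, P7 12, P6 14.
Adams: P4 2, P3 10, P1 6, P2 11, P7 12, P6 13.
P6 gets 14 under Hamilton and 13 under Adams.

Hamilton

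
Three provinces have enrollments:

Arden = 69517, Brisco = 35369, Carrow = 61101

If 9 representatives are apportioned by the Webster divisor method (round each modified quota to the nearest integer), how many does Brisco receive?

2

Standard divisor 165987/9 ≈ 18443; standard quotas: Arden 3.769, Brisco 1.918, Carrow 3.313.
Rounding to the nearest integer gives Arden 4, Brisco 2, Carrow 3 — total 9, matching the house size, so no adjustment is needed.
Brisco receives 2.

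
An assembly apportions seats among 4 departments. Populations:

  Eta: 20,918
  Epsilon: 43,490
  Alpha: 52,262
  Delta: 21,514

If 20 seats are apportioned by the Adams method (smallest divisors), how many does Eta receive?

3

Standard divisor 138184/20 ≈ 6909.2; standard quotas: Eta 3.028, Epsilon 6.295, Alpha 7.564, Delta 3.114.
Rounding up gives 4, 7, 8, 4 = 23 seats, so the divisor must be adjusted.
With modified divisor 7400: modified quotas Eta 2.827, Epsilon 5.877, Alpha 7.062, Delta 2.907.
Rounding up: Eta 3, Epsilon 6, Alpha 8, Delta 3 (total 20).
Eta receives 3.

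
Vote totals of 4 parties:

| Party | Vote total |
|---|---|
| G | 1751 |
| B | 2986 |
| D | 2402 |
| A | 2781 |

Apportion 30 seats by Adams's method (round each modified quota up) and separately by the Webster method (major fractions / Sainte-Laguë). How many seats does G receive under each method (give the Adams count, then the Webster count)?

Adams: G 6, B 9, D 7, A 8.
Webster: G 5, B 9, D 7, A 9.
G gets 6 under Adams and 5 under Webster.

6 and 5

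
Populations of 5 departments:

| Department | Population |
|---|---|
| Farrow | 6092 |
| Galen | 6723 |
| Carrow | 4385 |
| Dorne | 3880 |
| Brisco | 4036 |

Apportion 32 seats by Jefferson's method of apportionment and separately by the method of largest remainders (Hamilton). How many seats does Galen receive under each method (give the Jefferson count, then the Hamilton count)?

Jefferson: Farrow 8, Galen 9, Carrow 5, Dorne 5, Brisco 5.
Hamilton: Farrow 8, Galen 8, Carrow 6, Dorne 5, Brisco 5.
Galen gets 9 under Jefferson and 8 under Hamilton.

9 and 8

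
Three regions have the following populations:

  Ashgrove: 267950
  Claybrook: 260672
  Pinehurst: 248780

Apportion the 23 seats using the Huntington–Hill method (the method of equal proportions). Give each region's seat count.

Ashgrove 8; Claybrook 8; Pinehurst 7

With divisor 34039: modified quotas Ashgrove 7.872, Claybrook 7.658, Pinehurst 7.309.
Geometric-mean thresholds: Ashgrove √(7·8)=7.483, Claybrook √(7·8)=7.483, Pinehurst √(7·8)=7.483.
Each quota rounded against its threshold gives Ashgrove 8, Claybrook 8, Pinehurst 7 (total 23).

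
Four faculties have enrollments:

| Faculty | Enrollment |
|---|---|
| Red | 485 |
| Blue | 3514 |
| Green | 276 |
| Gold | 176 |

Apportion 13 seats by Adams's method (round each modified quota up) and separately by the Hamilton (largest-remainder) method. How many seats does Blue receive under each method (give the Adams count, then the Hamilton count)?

Adams: Red 2, Blue 9, Green 1, Gold 1.
Hamilton: Red 1, Blue 10, Green 1, Gold 1.
Blue gets 9 under Adams and 10 under Hamilton.

9 and 10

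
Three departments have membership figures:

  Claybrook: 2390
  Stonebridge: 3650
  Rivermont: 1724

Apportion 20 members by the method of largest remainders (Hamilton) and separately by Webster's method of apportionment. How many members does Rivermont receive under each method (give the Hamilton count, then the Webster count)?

Hamilton: Claybrook 6, Stonebridge 9, Rivermont 5.
Webster: Claybrook 6, Stonebridge 10, Rivermont 4.
Rivermont gets 5 under Hamilton and 4 under Webster.

5 and 4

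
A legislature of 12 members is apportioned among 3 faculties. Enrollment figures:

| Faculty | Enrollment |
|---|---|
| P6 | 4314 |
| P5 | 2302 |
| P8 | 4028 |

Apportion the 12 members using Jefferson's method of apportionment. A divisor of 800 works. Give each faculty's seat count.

P6 5, P5 2, P8 5

With modified divisor 800: modified quotas P6 5.393, P5 2.877, P8 5.035.
Rounding down: P6 5, P5 2, P8 5 (total 12).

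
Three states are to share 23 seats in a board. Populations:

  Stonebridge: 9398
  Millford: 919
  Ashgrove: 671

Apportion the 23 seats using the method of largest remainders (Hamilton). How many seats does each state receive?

The standard divisor is 10988/23 ≈ 477.739.
Standard quotas: Stonebridge 19.6718, Millford 1.9236, Ashgrove 1.4045.
Lower quotas: Stonebridge 19, Millford 1, Ashgrove 1 (sum 21, leaving 2 seats).
Remainders in descending order: Millford 0.9236, Stonebridge 0.6718, Ashgrove 0.4045.
Largest remainders: Millford, Stonebridge receive the extra seats.

Stonebridge 20, Millford 2, Ashgrove 1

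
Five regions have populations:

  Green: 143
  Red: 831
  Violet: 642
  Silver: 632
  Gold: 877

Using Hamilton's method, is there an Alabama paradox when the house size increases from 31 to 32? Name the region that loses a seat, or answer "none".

Green

At 31 seats: Green 2, Red 8, Violet 6, Silver 6, Gold 9.
At 32 seats: Green 1, Red 9, Violet 7, Silver 6, Gold 9.
Green drops from 2 to 1.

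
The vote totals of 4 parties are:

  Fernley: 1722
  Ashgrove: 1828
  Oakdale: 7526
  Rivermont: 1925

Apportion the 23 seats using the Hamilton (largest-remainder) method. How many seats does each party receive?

Fernley 3; Ashgrove 3; Oakdale 13; Rivermont 4

The standard divisor is 13001/23 ≈ 565.261.
Standard quotas: Fernley 3.0464, Ashgrove 3.2339, Oakdale 13.3142, Rivermont 3.4055.
Lower quotas: Fernley 3, Ashgrove 3, Oakdale 13, Rivermont 3 (sum 22, leaving 1 seat).
Remainders in descending order: Rivermont 0.4055, Oakdale 0.3142, Ashgrove 0.2339, Fernley 0.0464.
Largest remainder: Rivermont receives the extra seat.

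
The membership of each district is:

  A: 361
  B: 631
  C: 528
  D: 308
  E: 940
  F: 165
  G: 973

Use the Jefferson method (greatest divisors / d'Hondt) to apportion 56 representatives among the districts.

Standard divisor 3906/56 ≈ 69.75; standard quotas: A 5.176, B 9.047, C 7.570, D 4.416, E 13.477, F 2.366, G 13.950.
Rounding down gives 5, 9, 7, 4, 13, 2, 13 = 53 seats, so the divisor must be adjusted.
With modified divisor 65: modified quotas A 5.554, B 9.708, C 8.123, D 4.738, E 14.462, F 2.538, G 14.969.
Rounding down: A 5, B 9, C 8, D 4, E 14, F 2, G 14 (total 56).

A 5, B 9, C 8, D 4, E 14, F 2, G 14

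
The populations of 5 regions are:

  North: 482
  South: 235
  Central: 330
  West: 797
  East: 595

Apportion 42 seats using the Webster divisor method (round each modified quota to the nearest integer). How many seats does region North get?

8

Standard divisor 2439/42 ≈ 58.071; standard quotas: North 8.300, South 4.047, Central 5.683, West 13.724, East 10.246.
Rounding to the nearest integer gives North 8, South 4, Central 6, West 14, East 10 — total 42, matching the house size, so no adjustment is needed.
North receives 8.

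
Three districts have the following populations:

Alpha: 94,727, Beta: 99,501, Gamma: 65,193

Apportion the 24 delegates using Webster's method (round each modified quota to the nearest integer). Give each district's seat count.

Alpha 9, Beta 9, Gamma 6

Standard divisor 259421/24 ≈ 10809.208; standard quotas: Alpha 8.764, Beta 9.205, Gamma 6.031.
Rounding to the nearest integer gives Alpha 9, Beta 9, Gamma 6 — total 24, matching the house size, so no adjustment is needed.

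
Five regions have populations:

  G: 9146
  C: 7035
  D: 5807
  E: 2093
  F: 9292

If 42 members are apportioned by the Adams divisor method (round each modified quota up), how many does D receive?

Standard divisor 33373/42 ≈ 794.595; standard quotas: G 11.510, C 8.854, D 7.308, E 2.634, F 11.694.
Rounding up gives 12, 9, 8, 3, 12 = 44 seats, so the divisor must be adjusted.
With modified divisor 840: modified quotas G 10.888, C 8.375, D 6.913, E 2.492, F 11.062.
Rounding up: G 11, C 9, D 7, E 3, F 12 (total 42).
D receives 7.

7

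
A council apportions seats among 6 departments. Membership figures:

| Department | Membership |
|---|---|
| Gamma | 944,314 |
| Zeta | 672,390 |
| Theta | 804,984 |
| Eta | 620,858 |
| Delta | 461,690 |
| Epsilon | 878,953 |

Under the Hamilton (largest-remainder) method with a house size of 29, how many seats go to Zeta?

Total 4383189; standard divisor 4383189/29 ≈ 151144.448.
Standard quotas: Gamma 6.2478, Zeta 4.4487, Theta 5.3259, Eta 4.1077, Delta 3.0546, Epsilon 5.8153.
Lower quotas: Gamma 6, Zeta 4, Theta 5, Eta 4, Delta 3, Epsilon 5 (sum 27, leaving 2 seats).
Remainders in descending order: Epsilon 0.8153, Zeta 0.4487, Theta 0.3259, Gamma 0.2478, Eta 0.1077, Delta 0.0546.
The surplus seats go to Epsilon, Zeta.
Zeta receives 5.

5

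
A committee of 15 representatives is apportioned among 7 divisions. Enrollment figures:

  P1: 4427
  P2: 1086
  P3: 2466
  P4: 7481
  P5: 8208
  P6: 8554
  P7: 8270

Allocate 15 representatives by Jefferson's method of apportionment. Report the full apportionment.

P1 2, P2 0, P3 1, P4 3, P5 3, P6 3, P7 3

Standard divisor 40492/15 ≈ 2699.467; standard quotas: P1 1.640, P2 0.402, P3 0.914, P4 2.771, P5 3.041, P6 3.169, P7 3.064.
Rounding down gives 1, 0, 0, 2, 3, 3, 3 = 12 seats, so the divisor must be adjusted.
With modified divisor 2180: modified quotas P1 2.031, P2 0.498, P3 1.131, P4 3.432, P5 3.765, P6 3.924, P7 3.794.
Rounding down: P1 2, P2 0, P3 1, P4 3, P5 3, P6 3, P7 3 (total 15).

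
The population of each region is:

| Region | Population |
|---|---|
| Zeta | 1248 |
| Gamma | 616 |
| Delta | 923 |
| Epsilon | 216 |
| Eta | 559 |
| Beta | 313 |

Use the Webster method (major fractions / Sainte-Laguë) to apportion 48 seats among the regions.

Standard divisor 3875/48 ≈ 80.729; standard quotas: Zeta 15.459, Gamma 7.630, Delta 11.433, Epsilon 2.676, Eta 6.924, Beta 3.877.
Rounding to the nearest integer gives Zeta 15, Gamma 8, Delta 11, Epsilon 3, Eta 7, Beta 4 — total 48, matching the house size, so no adjustment is needed.

Zeta 15, Gamma 8, Delta 11, Epsilon 3, Eta 7, Beta 4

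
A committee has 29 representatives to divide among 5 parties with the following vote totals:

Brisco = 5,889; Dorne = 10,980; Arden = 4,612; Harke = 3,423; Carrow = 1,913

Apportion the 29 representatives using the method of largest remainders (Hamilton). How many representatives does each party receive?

Brisco=6, Dorne=12, Arden=5, Harke=4, Carrow=2

Total 26817; standard divisor 26817/29 ≈ 924.724.
Standard quotas: Brisco 6.3684, Dorne 11.8738, Arden 4.9874, Harke 3.7016, Carrow 2.0687.
Lower quotas: Brisco 6, Dorne 11, Arden 4, Harke 3, Carrow 2 (sum 26, leaving 3 seats).
Remainders in descending order: Arden 0.9874, Dorne 0.8738, Harke 0.7016, Brisco 0.3684, Carrow 0.0687.
Largest remainders: Arden, Dorne, Harke receive the extra seats.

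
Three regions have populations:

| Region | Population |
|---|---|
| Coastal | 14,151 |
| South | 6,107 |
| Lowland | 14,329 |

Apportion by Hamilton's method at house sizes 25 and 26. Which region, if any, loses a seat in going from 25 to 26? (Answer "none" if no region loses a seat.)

South

At 25 seats: Coastal 10, South 5, Lowland 10.
At 26 seats: Coastal 11, South 4, Lowland 11.
South drops from 5 to 4.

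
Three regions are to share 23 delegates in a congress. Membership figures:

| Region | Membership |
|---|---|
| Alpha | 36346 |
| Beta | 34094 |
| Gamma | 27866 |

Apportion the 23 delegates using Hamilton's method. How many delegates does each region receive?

Alpha: 8, Beta: 8, Gamma: 7

Total 98306; standard divisor 98306/23 ≈ 4274.174.
Standard quotas: Alpha 8.5036, Beta 7.9767, Gamma 6.5196.
Lower quotas: Alpha 8, Beta 7, Gamma 6 (sum 21, leaving 2 seats).
Remainders in descending order: Beta 0.9767, Gamma 0.5196, Alpha 0.5036.
Largest remainders: Beta, Gamma receive the extra seats.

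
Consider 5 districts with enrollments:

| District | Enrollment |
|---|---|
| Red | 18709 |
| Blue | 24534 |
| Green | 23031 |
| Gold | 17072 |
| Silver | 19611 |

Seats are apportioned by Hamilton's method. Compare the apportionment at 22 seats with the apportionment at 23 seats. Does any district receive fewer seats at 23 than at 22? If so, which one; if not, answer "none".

none

At 22 seats: Red 4, Blue 5, Green 5, Gold 4, Silver 4.
At 23 seats: Red 4, Blue 6, Green 5, Gold 4, Silver 4.
No district's allocation decreased.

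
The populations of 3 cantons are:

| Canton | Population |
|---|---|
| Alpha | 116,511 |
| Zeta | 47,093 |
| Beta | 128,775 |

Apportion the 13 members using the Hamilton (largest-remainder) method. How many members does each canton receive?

Alpha: 5, Zeta: 2, Beta: 6

The standard divisor is 292379/13 ≈ 22490.692.
Standard quotas: Alpha 5.1804, Zeta 2.0939, Beta 5.7257.
Lower quotas: Alpha 5, Zeta 2, Beta 5 (sum 12, leaving 1 seat).
Remainders in descending order: Beta 0.7257, Alpha 0.1804, Zeta 0.0939.
The surplus seat goes to Beta.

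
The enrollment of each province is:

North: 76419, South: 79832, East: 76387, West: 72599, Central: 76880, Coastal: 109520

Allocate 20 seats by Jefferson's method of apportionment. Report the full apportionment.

Standard divisor 491637/20 ≈ 24581.85; standard quotas: North 3.109, South 3.248, East 3.107, West 2.953, Central 3.128, Coastal 4.455.
Rounding down gives 3, 3, 3, 2, 3, 4 = 18 seats, so the divisor must be adjusted.
With modified divisor 20900: modified quotas North 3.656, South 3.820, East 3.655, West 3.474, Central 3.678, Coastal 5.240.
Rounding down: North 3, South 3, East 3, West 3, Central 3, Coastal 5 (total 20).

North 3; South 3; East 3; West 3; Central 3; Coastal 5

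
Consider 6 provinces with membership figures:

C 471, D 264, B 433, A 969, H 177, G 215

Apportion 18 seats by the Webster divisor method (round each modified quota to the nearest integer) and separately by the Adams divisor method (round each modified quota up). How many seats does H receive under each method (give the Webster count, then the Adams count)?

1 and 2

Webster: C 3, D 2, B 3, A 7, H 1, G 2.
Adams: C 3, D 2, B 3, A 6, H 2, G 2.
H gets 1 under Webster and 2 under Adams.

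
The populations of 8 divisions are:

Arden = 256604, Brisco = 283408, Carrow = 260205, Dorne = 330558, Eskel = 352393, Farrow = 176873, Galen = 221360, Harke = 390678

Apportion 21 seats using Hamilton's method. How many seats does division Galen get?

2

Standard divisor: 2272079 ÷ 21 ≈ 108194.238.
Standard quotas: Arden 2.3717, Brisco 2.6194, Carrow 2.4050, Dorne 3.0552, Eskel 3.2570, Farrow 1.6348, Galen 2.0459, Harke 3.6109.
Lower quotas: Arden 2, Brisco 2, Carrow 2, Dorne 3, Eskel 3, Farrow 1, Galen 2, Harke 3 (sum 18, leaving 3 seats).
Remainders in descending order: Farrow 0.6348, Brisco 0.6194, Harke 0.6109, Carrow 0.4050, Arden 0.3717, Eskel 0.2570, Dorne 0.0552, Galen 0.0459.
Largest remainders: Farrow, Brisco, Harke receive the extra seats.
Galen receives 2.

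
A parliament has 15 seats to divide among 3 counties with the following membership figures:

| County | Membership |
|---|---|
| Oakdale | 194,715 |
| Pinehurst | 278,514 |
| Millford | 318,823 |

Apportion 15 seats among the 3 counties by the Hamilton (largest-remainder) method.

The standard divisor is 792052/15 ≈ 52803.467.
Standard quotas: Oakdale 3.6875, Pinehurst 5.2745, Millford 6.0379.
Lower quotas: Oakdale 3, Pinehurst 5, Millford 6 (sum 14, leaving 1 seat).
Remainders in descending order: Oakdale 0.6875, Pinehurst 0.2745, Millford 0.0379.
The surplus seat goes to Oakdale.

Oakdale: 4, Pinehurst: 5, Millford: 6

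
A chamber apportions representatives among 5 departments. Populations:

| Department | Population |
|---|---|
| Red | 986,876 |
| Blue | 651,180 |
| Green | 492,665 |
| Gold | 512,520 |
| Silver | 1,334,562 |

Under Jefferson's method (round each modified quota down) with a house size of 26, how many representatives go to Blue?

4

Standard divisor 3977803/26 ≈ 152992.423; standard quotas: Red 6.450, Blue 4.256, Green 3.220, Gold 3.350, Silver 8.723.
Rounding down gives 6, 4, 3, 3, 8 = 24 seats, so the divisor must be adjusted.
With modified divisor 137200: modified quotas Red 7.193, Blue 4.746, Green 3.591, Gold 3.736, Silver 9.727.
Rounding down: Red 7, Blue 4, Green 3, Gold 3, Silver 9 (total 26).
Blue receives 4.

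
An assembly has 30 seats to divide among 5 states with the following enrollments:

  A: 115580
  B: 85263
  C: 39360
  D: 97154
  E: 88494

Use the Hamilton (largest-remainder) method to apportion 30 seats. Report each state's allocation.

Standard divisor: 425851 ÷ 30 ≈ 14195.033.
Standard quotas: A 8.1423, B 6.0065, C 2.7728, D 6.8442, E 6.2342.
Lower quotas: A 8, B 6, C 2, D 6, E 6 (sum 28, leaving 2 seats).
Remainders in descending order: D 0.8442, C 0.7728, E 0.2342, A 0.1423, B 0.0065.
The surplus seats go to D, C.

A 8; B 6; C 3; D 7; E 6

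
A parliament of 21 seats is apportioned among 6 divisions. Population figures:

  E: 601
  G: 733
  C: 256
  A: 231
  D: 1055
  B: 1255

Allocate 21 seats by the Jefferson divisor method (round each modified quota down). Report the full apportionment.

E: 3, G: 4, C: 1, A: 1, D: 5, B: 7

Standard divisor 4131/21 ≈ 196.714; standard quotas: E 3.055, G 3.726, C 1.301, A 1.174, D 5.363, B 6.380.
Rounding down gives 3, 3, 1, 1, 5, 6 = 19 seats, so the divisor must be adjusted.
With modified divisor 178: modified quotas E 3.376, G 4.118, C 1.438, A 1.298, D 5.927, B 7.051.
Rounding down: E 3, G 4, C 1, A 1, D 5, B 7 (total 21).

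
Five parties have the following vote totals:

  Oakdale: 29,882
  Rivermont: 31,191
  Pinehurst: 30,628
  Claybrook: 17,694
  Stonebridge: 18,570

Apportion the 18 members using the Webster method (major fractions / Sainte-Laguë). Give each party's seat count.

Standard divisor 127965/18 ≈ 7109.167; standard quotas: Oakdale 4.203, Rivermont 4.387, Pinehurst 4.308, Claybrook 2.489, Stonebridge 2.612.
Rounding to the nearest integer gives 4, 4, 4, 2, 3 = 17 seats, so the divisor must be adjusted.
With modified divisor 7000: modified quotas Oakdale 4.269, Rivermont 4.456, Pinehurst 4.375, Claybrook 2.528, Stonebridge 2.653.
Rounding to the nearest integer: Oakdale 4, Rivermont 4, Pinehurst 4, Claybrook 3, Stonebridge 3 (total 18).

Oakdale: 4, Rivermont: 4, Pinehurst: 4, Claybrook: 3, Stonebridge: 3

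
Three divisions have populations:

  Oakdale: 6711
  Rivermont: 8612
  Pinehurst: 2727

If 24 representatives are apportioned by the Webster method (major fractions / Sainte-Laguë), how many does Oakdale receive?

9

Standard divisor 18050/24 ≈ 752.083; standard quotas: Oakdale 8.923, Rivermont 11.451, Pinehurst 3.626.
Rounding to the nearest integer gives Oakdale 9, Rivermont 11, Pinehurst 4 — total 24, matching the house size, so no adjustment is needed.
Oakdale receives 9.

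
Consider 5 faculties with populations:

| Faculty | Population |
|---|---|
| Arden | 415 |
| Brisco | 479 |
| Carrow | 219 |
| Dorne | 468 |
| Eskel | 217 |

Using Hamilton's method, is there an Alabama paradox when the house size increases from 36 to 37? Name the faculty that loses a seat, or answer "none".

At 36 seats: Arden 8, Brisco 10, Carrow 5, Dorne 9, Eskel 4.
At 37 seats: Arden 9, Brisco 10, Carrow 4, Dorne 10, Eskel 4.
Carrow drops from 5 to 4.

Carrow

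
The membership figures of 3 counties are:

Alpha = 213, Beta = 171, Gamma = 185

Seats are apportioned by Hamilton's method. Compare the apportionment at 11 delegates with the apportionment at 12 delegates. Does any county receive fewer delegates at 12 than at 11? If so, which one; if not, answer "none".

none

At 11 seats: Alpha 4, Beta 3, Gamma 4.
At 12 seats: Alpha 4, Beta 4, Gamma 4.
No county's allocation decreased.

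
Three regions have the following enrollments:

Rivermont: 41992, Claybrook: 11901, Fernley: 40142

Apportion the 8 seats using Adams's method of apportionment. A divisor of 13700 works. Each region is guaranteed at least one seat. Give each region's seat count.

With modified divisor 13700: modified quotas Rivermont 3.065, Claybrook 0.869, Fernley 2.930.
Rounding up: Rivermont 4, Claybrook 1, Fernley 3 (total 8).

Rivermont=4; Claybrook=1; Fernley=3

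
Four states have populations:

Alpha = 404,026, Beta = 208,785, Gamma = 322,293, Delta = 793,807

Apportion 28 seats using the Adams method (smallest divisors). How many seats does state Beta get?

Standard divisor 1728911/28 ≈ 61746.821; standard quotas: Alpha 6.543, Beta 3.381, Gamma 5.220, Delta 12.856.
Rounding up gives 7, 4, 6, 13 = 30 seats, so the divisor must be adjusted.
With modified divisor 66700: modified quotas Alpha 6.057, Beta 3.130, Gamma 4.832, Delta 11.901.
Rounding up: Alpha 7, Beta 4, Gamma 5, Delta 12 (total 28).
Beta receives 4.

4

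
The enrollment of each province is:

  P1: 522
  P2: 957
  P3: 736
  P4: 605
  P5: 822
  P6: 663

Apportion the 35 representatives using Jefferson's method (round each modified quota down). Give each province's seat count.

P1=4, P2=8, P3=6, P4=5, P5=7, P6=5

Standard divisor 4305/35 ≈ 123; standard quotas: P1 4.244, P2 7.780, P3 5.984, P4 4.919, P5 6.683, P6 5.390.
Rounding down gives 4, 7, 5, 4, 6, 5 = 31 seats, so the divisor must be adjusted.
With modified divisor 114: modified quotas P1 4.579, P2 8.395, P3 6.456, P4 5.307, P5 7.211, P6 5.816.
Rounding down: P1 4, P2 8, P3 6, P4 5, P5 7, P6 5 (total 35).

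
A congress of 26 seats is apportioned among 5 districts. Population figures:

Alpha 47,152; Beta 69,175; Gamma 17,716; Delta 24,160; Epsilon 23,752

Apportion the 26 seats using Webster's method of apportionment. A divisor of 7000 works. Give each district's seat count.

Alpha=7; Beta=10; Gamma=3; Delta=3; Epsilon=3

With modified divisor 7000: modified quotas Alpha 6.736, Beta 9.882, Gamma 2.531, Delta 3.451, Epsilon 3.393.
Rounding to the nearest integer: Alpha 7, Beta 10, Gamma 3, Delta 3, Epsilon 3 (total 26).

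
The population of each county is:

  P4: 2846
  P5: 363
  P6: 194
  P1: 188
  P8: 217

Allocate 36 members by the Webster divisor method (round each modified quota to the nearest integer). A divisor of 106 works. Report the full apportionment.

With modified divisor 106: modified quotas P4 26.849, P5 3.425, P6 1.830, P1 1.774, P8 2.047.
Rounding to the nearest integer: P4 27, P5 3, P6 2, P1 2, P8 2 (total 36).

P4=27, P5=3, P6=2, P1=2, P8=2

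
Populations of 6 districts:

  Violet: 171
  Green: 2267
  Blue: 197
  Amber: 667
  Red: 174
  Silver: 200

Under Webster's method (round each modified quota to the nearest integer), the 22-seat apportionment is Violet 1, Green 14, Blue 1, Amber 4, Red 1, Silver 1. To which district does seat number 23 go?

Priority for the next seat is population ÷ (current seats + 0.5).
Priorities: Violet 114.000, Green 156.345, Blue 131.333, Amber 148.222, Red 116.000, Silver 133.333.
Highest priority: Green.

Green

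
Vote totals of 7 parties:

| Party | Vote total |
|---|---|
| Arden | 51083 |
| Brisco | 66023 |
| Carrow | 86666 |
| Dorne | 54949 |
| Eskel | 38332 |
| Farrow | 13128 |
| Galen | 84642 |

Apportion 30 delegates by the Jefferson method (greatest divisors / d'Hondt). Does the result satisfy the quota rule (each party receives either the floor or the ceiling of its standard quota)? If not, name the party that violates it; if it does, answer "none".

Standard quotas: Arden 3.881, Brisco 5.017, Carrow 6.585, Dorne 4.175, Eskel 2.913, Farrow 0.998, Galen 6.431.
Jefferson allocation: Arden 4, Brisco 5, Carrow 7, Dorne 4, Eskel 3, Farrow 1, Galen 6.
Every allocation lies between the lower and upper quota.

none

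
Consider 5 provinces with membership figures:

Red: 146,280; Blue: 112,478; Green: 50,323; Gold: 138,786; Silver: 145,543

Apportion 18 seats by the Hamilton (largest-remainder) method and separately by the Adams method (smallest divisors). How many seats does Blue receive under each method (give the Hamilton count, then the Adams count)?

Hamilton: Red 5, Blue 3, Green 2, Gold 4, Silver 4.
Adams: Red 4, Blue 4, Green 2, Gold 4, Silver 4.
Blue gets 3 under Hamilton and 4 under Adams.

3 and 4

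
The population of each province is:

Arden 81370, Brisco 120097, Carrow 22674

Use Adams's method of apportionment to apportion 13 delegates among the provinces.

Arden: 5, Brisco: 6, Carrow: 2

Standard divisor 224141/13 ≈ 17241.615; standard quotas: Arden 4.719, Brisco 6.966, Carrow 1.315.
Rounding up gives 5, 7, 2 = 14 seats, so the divisor must be adjusted.
With modified divisor 20200: modified quotas Arden 4.028, Brisco 5.945, Carrow 1.122.
Rounding up: Arden 5, Brisco 6, Carrow 2 (total 13).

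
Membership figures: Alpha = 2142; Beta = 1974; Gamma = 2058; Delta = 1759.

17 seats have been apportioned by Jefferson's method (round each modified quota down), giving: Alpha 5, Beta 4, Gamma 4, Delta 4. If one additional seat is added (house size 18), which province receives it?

Priority for the next seat is population ÷ (current seats + 1).
Priorities: Alpha 357.000, Beta 394.800, Gamma 411.600, Delta 351.800.
Highest priority: Gamma.

Gamma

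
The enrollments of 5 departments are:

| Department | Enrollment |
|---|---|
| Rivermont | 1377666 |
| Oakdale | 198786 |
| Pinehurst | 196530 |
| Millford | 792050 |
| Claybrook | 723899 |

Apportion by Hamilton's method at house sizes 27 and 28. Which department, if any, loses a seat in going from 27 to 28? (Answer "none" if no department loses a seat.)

Pinehurst

At 27 seats: Rivermont 11, Oakdale 2, Pinehurst 2, Millford 6, Claybrook 6.
At 28 seats: Rivermont 12, Oakdale 2, Pinehurst 1, Millford 7, Claybrook 6.
Pinehurst drops from 2 to 1.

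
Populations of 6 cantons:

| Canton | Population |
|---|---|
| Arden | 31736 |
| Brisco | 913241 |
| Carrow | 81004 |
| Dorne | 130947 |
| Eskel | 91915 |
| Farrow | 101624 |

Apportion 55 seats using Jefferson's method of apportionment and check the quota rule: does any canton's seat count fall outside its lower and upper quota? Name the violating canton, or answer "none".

Brisco

Standard quotas: Arden 1.293, Brisco 37.193, Carrow 3.299, Dorne 5.333, Eskel 3.743, Farrow 4.139.
Jefferson allocation: Arden 1, Brisco 39, Carrow 3, Dorne 5, Eskel 3, Farrow 4.
Brisco has quota 37.193 (lower 37, upper 38) but receives 39 — outside the quota interval.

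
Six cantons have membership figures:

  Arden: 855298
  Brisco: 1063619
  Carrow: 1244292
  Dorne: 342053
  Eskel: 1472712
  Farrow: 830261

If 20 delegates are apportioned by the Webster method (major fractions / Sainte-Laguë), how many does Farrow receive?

Standard divisor 5808235/20 ≈ 290411.75; standard quotas: Arden 2.945, Brisco 3.662, Carrow 4.285, Dorne 1.178, Eskel 5.071, Farrow 2.859.
Rounding to the nearest integer gives Arden 3, Brisco 4, Carrow 4, Dorne 1, Eskel 5, Farrow 3 — total 20, matching the house size, so no adjustment is needed.
Farrow receives 3.

3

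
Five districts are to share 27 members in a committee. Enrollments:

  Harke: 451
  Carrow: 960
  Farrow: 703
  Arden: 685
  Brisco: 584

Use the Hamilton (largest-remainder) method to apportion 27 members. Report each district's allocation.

Standard divisor: 3383 ÷ 27 ≈ 125.296.
Standard quotas: Harke 3.599, Carrow 7.662, Farrow 5.611, Arden 5.467, Brisco 4.661.
Lower quotas: Harke 3, Carrow 7, Farrow 5, Arden 5, Brisco 4 (sum 24, leaving 3 seats).
Remainders in descending order: Carrow 0.662, Brisco 0.661, Farrow 0.611, Harke 0.599, Arden 0.467.
The surplus seats go to Carrow, Brisco, Farrow.

Harke 3, Carrow 8, Farrow 6, Arden 5, Brisco 5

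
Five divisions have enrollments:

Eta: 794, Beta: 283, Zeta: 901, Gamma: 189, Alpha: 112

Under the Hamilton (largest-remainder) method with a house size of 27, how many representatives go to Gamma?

2

The standard divisor is 2279/27 ≈ 84.407.
Standard quotas: Eta 9.407, Beta 3.353, Zeta 10.674, Gamma 2.239, Alpha 1.327.
Lower quotas: Eta 9, Beta 3, Zeta 10, Gamma 2, Alpha 1 (sum 25, leaving 2 seats).
Remainders in descending order: Zeta 0.674, Eta 0.407, Beta 0.353, Alpha 0.327, Gamma 0.239.
The surplus seats go to Zeta, Eta.
Gamma receives 2.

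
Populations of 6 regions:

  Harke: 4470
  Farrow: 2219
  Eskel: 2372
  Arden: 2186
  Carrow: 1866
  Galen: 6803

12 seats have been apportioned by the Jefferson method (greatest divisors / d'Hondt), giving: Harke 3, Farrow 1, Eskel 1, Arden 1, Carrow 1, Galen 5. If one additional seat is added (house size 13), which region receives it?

Eskel

Priority for the next seat is population ÷ (current seats + 1).
Priorities: Harke 1117.500, Farrow 1109.500, Eskel 1186.000, Arden 1093.000, Carrow 933.000, Galen 1133.833.
Highest priority: Eskel.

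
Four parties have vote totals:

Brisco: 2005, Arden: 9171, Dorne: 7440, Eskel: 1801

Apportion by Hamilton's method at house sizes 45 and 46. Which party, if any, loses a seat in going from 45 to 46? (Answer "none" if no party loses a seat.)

Brisco

At 45 seats: Brisco 5, Arden 20, Dorne 16, Eskel 4.
At 46 seats: Brisco 4, Arden 21, Dorne 17, Eskel 4.
Brisco drops from 5 to 4.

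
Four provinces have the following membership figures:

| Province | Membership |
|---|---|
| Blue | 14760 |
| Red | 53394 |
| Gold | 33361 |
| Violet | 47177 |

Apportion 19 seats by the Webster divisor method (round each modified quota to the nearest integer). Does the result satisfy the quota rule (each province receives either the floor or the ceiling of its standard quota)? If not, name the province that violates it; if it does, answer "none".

none

Standard quotas: Blue 1.886, Red 6.823, Gold 4.263, Violet 6.028.
Webster allocation: Blue 2, Red 7, Gold 4, Violet 6.
Every allocation lies between the lower and upper quota.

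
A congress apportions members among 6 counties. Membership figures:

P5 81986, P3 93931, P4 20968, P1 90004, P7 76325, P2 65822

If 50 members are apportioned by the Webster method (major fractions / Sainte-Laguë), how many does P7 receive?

9

Standard divisor 429036/50 ≈ 8580.72; standard quotas: P5 9.555, P3 10.947, P4 2.444, P1 10.489, P7 8.895, P2 7.671.
Rounding to the nearest integer gives P5 10, P3 11, P4 2, P1 10, P7 9, P2 8 — total 50, matching the house size, so no adjustment is needed.
P7 receives 9.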